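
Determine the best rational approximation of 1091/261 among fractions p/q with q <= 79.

209/50

Expand x = 1091/261 as a continued fraction with the Euclidean algorithm:
  1091 = 4*261 + 47, so a_0 = 4.
  261 = 5*47 + 26, so a_1 = 5.
  47 = 1*26 + 21, so a_2 = 1.
  26 = 1*21 + 5, so a_3 = 1.
  21 = 4*5 + 1, so a_4 = 4.
  5 = 5*1 + 0, so a_5 = 5.
so x = [4; 5, 1, 1, 4, 5].
Convergents (p_i = a_i*p_{i-1} + p_{i-2}, q_i = a_i*q_{i-1} + q_{i-2} with p_{-2}=0, p_{-1}=1, q_{-2}=1, q_{-1}=0), until the denominator exceeds 79:
  i=0: a_0=4, p_0 = 4*1 + 0 = 4, q_0 = 4*0 + 1 = 1.
  i=1: a_1=5, p_1 = 5*4 + 1 = 21, q_1 = 5*1 + 0 = 5.
  i=2: a_2=1, p_2 = 1*21 + 4 = 25, q_2 = 1*5 + 1 = 6.
  i=3: a_3=1, p_3 = 1*25 + 21 = 46, q_3 = 1*6 + 5 = 11.
  i=4: a_4=4, p_4 = 4*46 + 25 = 209, q_4 = 4*11 + 6 = 50.
  i=5: a_5=5, p_5 = 5*209 + 46 = 1091, q_5 = 5*50 + 11 = 261.
q_5 = 261 > 79, so the last convergent with denominator <= 79 is p_4/q_4 = 209/50.
The closest fraction with denominator <= 79 is either p_4/q_4 or the intermediate fraction (k*p_4 + p_3)/(k*q_4 + q_3) with the largest k >= 1 whose denominator stays <= 79; these approach x as k grows, and every other convergent or intermediate fraction in range is farther away.
Largest k: floor((79 - q_3)/q_4) = floor((79 - 11)/50) = 1.
That gives (1*209 + 46)/(1*50 + 11) = 255/61.
Compare the errors: |x - 209/50| = |1091*50 - 209*261|/(261*50) = 1/13050, and |x - 255/61| = |1091*61 - 255*261|/(261*61) = 4/15921.
Cross-multiplying, 1*15921 = 15921 < 52200 = 4*13050, so 1/13050 is smaller: the convergent 209/50 is closer to x than 255/61.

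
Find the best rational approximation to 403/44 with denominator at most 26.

Expand x = 403/44 as a continued fraction with the Euclidean algorithm:
  403 = 9*44 + 7, so a_0 = 9.
  44 = 6*7 + 2, so a_1 = 6.
  7 = 3*2 + 1, so a_2 = 3.
  2 = 2*1 + 0, so a_3 = 2.
so x = [9; 6, 3, 2].
Convergents (p_i = a_i*p_{i-1} + p_{i-2}, q_i = a_i*q_{i-1} + q_{i-2} with p_{-2}=0, p_{-1}=1, q_{-2}=1, q_{-1}=0), until the denominator exceeds 26:
  i=0: a_0=9, p_0 = 9*1 + 0 = 9, q_0 = 9*0 + 1 = 1.
  i=1: a_1=6, p_1 = 6*9 + 1 = 55, q_1 = 6*1 + 0 = 6.
  i=2: a_2=3, p_2 = 3*55 + 9 = 174, q_2 = 3*6 + 1 = 19.
  i=3: a_3=2, p_3 = 2*174 + 55 = 403, q_3 = 2*19 + 6 = 44.
q_3 = 44 > 26, so the last convergent with denominator <= 26 is p_2/q_2 = 174/19.
The closest fraction with denominator <= 26 is either p_2/q_2 or the intermediate fraction (k*p_2 + p_1)/(k*q_2 + q_1) with the largest k >= 1 whose denominator stays <= 26; these approach x as k grows, and every other convergent or intermediate fraction in range is farther away.
Largest k: floor((26 - q_1)/q_2) = floor((26 - 6)/19) = 1.
That gives (1*174 + 55)/(1*19 + 6) = 229/25.
Compare the errors: |x - 174/19| = |403*19 - 174*44|/(44*19) = 1/836, and |x - 229/25| = |403*25 - 229*44|/(44*25) = 1/1100.
Cross-multiplying, 1*836 = 836 < 1100 = 1*1100, so 1/1100 is smaller: the intermediate fraction 229/25 is closer to x than 174/19.

229/25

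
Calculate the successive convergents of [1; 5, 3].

1/1, 6/5, 19/16

Using the convergent recurrence p_i = a_i*p_{i-1} + p_{i-2}, q_i = a_i*q_{i-1} + q_{i-2} with p_{-2}=0, p_{-1}=1, q_{-2}=1, q_{-1}=0:
  i=0: a_0=1, p_0 = 1*1 + 0 = 1, q_0 = 1*0 + 1 = 1.
  i=1: a_1=5, p_1 = 5*1 + 1 = 6, q_1 = 5*1 + 0 = 5.
  i=2: a_2=3, p_2 = 3*6 + 1 = 19, q_2 = 3*5 + 1 = 16.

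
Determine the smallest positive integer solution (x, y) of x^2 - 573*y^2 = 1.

First expand sqrt(573) as a continued fraction. With x_i = (sqrt(573) + m_i)/d_i and (m_0, d_0) = (0, 1): a_0 = floor(sqrt(573)) = 23, since 23^2 = 529 <= 573 < 576 = 24^2.
Iterate m_{i+1} = d_i*a_i - m_i, d_{i+1} = (573 - m_{i+1}^2)/d_i, a_{i+1} = floor((a_0 + m_{i+1})/d_{i+1}):
  m_1 = 1*23 - 0 = 23, d_1 = (573 - 23^2)/1 = 44/1 = 44, a_1 = floor((23 + 23)/44) = 1.
  m_2 = 44*1 - 23 = 21, d_2 = (573 - 21^2)/44 = 132/44 = 3, a_2 = floor((23 + 21)/3) = 14.
  m_3 = 3*14 - 21 = 21, d_3 = (573 - 21^2)/3 = 132/3 = 44, a_3 = floor((23 + 21)/44) = 1.
  m_4 = 44*1 - 21 = 23, d_4 = (573 - 23^2)/44 = 44/44 = 1, a_4 = floor((23 + 23)/1) = 46.
  m_5 = 1*46 - 23 = 23, d_5 = (573 - 23^2)/1 = 44/1 = 44: (m_5, d_5) = (m_1, d_1) = (23, 44), so from here the quotients repeat a_1, ..., a_4; the period length is 4.
So sqrt(573) = [23; (1, 14, 1, 46)] with period length k = 4.
k is even, so the fundamental solution of x^2 - 573y^2 = 1 is (p_{k-1}, q_{k-1}) = (p_3, q_3); compute convergents through index 3.
Convergents (p_i = a_i*p_{i-1} + p_{i-2}, q_i = a_i*q_{i-1} + q_{i-2} with p_{-2}=0, p_{-1}=1, q_{-2}=1, q_{-1}=0):
  i=0: a_0=23, p_0 = 23*1 + 0 = 23, q_0 = 23*0 + 1 = 1.
  i=1: a_1=1, p_1 = 1*23 + 1 = 24, q_1 = 1*1 + 0 = 1.
  i=2: a_2=14, p_2 = 14*24 + 23 = 359, q_2 = 14*1 + 1 = 15.
  i=3: a_3=1, p_3 = 1*359 + 24 = 383, q_3 = 1*15 + 1 = 16.
Check: 383^2 - 573*16^2 = 146689 - 146688 = 1, so (x, y) = (383, 16) solves the equation, and by the theorem it is the least positive solution.

(x, y) = (383, 16)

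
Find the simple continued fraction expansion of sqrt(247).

[15; (1, 2, 1, 1, 9, 1, 9, 1, 1, 2, 1, 30)]

Write x_i = (sqrt(247) + m_i)/d_i with (m_0, d_0) = (0, 1). a_0 = floor(sqrt(247)) = 15, since 15^2 = 225 <= 247 < 256 = 16^2.
Iterate m_{i+1} = d_i*a_i - m_i, d_{i+1} = (247 - m_{i+1}^2)/d_i, a_{i+1} = floor((a_0 + m_{i+1})/d_{i+1}):
  m_1 = 1*15 - 0 = 15, d_1 = (247 - 15^2)/1 = 22/1 = 22, a_1 = floor((15 + 15)/22) = 1.
  m_2 = 22*1 - 15 = 7, d_2 = (247 - 7^2)/22 = 198/22 = 9, a_2 = floor((15 + 7)/9) = 2.
  m_3 = 9*2 - 7 = 11, d_3 = (247 - 11^2)/9 = 126/9 = 14, a_3 = floor((15 + 11)/14) = 1.
  m_4 = 14*1 - 11 = 3, d_4 = (247 - 3^2)/14 = 238/14 = 17, a_4 = floor((15 + 3)/17) = 1.
  m_5 = 17*1 - 3 = 14, d_5 = (247 - 14^2)/17 = 51/17 = 3, a_5 = floor((15 + 14)/3) = 9.
  m_6 = 3*9 - 14 = 13, d_6 = (247 - 13^2)/3 = 78/3 = 26, a_6 = floor((15 + 13)/26) = 1.
  m_7 = 26*1 - 13 = 13, d_7 = (247 - 13^2)/26 = 78/26 = 3, a_7 = floor((15 + 13)/3) = 9.
  m_8 = 3*9 - 13 = 14, d_8 = (247 - 14^2)/3 = 51/3 = 17, a_8 = floor((15 + 14)/17) = 1.
  m_9 = 17*1 - 14 = 3, d_9 = (247 - 3^2)/17 = 238/17 = 14, a_9 = floor((15 + 3)/14) = 1.
  m_10 = 14*1 - 3 = 11, d_10 = (247 - 11^2)/14 = 126/14 = 9, a_10 = floor((15 + 11)/9) = 2.
  m_11 = 9*2 - 11 = 7, d_11 = (247 - 7^2)/9 = 198/9 = 22, a_11 = floor((15 + 7)/22) = 1.
  m_12 = 22*1 - 7 = 15, d_12 = (247 - 15^2)/22 = 22/22 = 1, a_12 = floor((15 + 15)/1) = 30.
  m_13 = 1*30 - 15 = 15, d_13 = (247 - 15^2)/1 = 22/1 = 22: (m_13, d_13) = (m_1, d_1) = (15, 22), so from here the quotients repeat a_1, ..., a_12; the period length is 12.
Hence the expansion of sqrt(247) is a_0 = 15 followed by the repeating block 1, 2, 1, 1, 9, 1, 9, 1, 1, 2, 1, 30 (period 12).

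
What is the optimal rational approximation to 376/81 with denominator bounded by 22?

65/14

Expand x = 376/81 as a continued fraction with the Euclidean algorithm:
  376 = 4*81 + 52, so a_0 = 4.
  81 = 1*52 + 29, so a_1 = 1.
  52 = 1*29 + 23, so a_2 = 1.
  29 = 1*23 + 6, so a_3 = 1.
  23 = 3*6 + 5, so a_4 = 3.
  6 = 1*5 + 1, so a_5 = 1.
  5 = 5*1 + 0, so a_6 = 5.
so x = [4; 1, 1, 1, 3, 1, 5].
Convergents (p_i = a_i*p_{i-1} + p_{i-2}, q_i = a_i*q_{i-1} + q_{i-2} with p_{-2}=0, p_{-1}=1, q_{-2}=1, q_{-1}=0), until the denominator exceeds 22:
  i=0: a_0=4, p_0 = 4*1 + 0 = 4, q_0 = 4*0 + 1 = 1.
  i=1: a_1=1, p_1 = 1*4 + 1 = 5, q_1 = 1*1 + 0 = 1.
  i=2: a_2=1, p_2 = 1*5 + 4 = 9, q_2 = 1*1 + 1 = 2.
  i=3: a_3=1, p_3 = 1*9 + 5 = 14, q_3 = 1*2 + 1 = 3.
  i=4: a_4=3, p_4 = 3*14 + 9 = 51, q_4 = 3*3 + 2 = 11.
  i=5: a_5=1, p_5 = 1*51 + 14 = 65, q_5 = 1*11 + 3 = 14.
  i=6: a_6=5, p_6 = 5*65 + 51 = 376, q_6 = 5*14 + 11 = 81.
q_6 = 81 > 22, so the last convergent with denominator <= 22 is p_5/q_5 = 65/14.
The closest fraction with denominator <= 22 is either p_5/q_5 or the intermediate fraction (k*p_5 + p_4)/(k*q_5 + q_4) with the largest k >= 1 whose denominator stays <= 22; these approach x as k grows, and every other convergent or intermediate fraction in range is farther away.
Largest k: floor((22 - q_4)/q_5) = floor((22 - 11)/14) = 0.
Since k = 0, no intermediate fraction beyond p_5/q_5 has denominator <= 22, so the convergent 65/14 is the closest (its error is |376*14 - 65*81|/(81*14) = 1/1134).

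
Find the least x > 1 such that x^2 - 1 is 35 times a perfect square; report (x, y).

(x, y) = (6, 1)

First expand sqrt(35) as a continued fraction. With x_i = (sqrt(35) + m_i)/d_i and (m_0, d_0) = (0, 1): a_0 = floor(sqrt(35)) = 5, since 5^2 = 25 <= 35 < 36 = 6^2.
Iterate m_{i+1} = d_i*a_i - m_i, d_{i+1} = (35 - m_{i+1}^2)/d_i, a_{i+1} = floor((a_0 + m_{i+1})/d_{i+1}):
  m_1 = 1*5 - 0 = 5, d_1 = (35 - 5^2)/1 = 10/1 = 10, a_1 = floor((5 + 5)/10) = 1.
  m_2 = 10*1 - 5 = 5, d_2 = (35 - 5^2)/10 = 10/10 = 1, a_2 = floor((5 + 5)/1) = 10.
  m_3 = 1*10 - 5 = 5, d_3 = (35 - 5^2)/1 = 10/1 = 10: (m_3, d_3) = (m_1, d_1) = (5, 10), so from here the quotients repeat a_1, a_2; the period length is 2.
So sqrt(35) = [5; (1, 10)] with period length k = 2.
k is even, so the fundamental solution of x^2 - 35y^2 = 1 is (p_{k-1}, q_{k-1}) = (p_1, q_1); compute convergents through index 1.
Convergents (p_i = a_i*p_{i-1} + p_{i-2}, q_i = a_i*q_{i-1} + q_{i-2} with p_{-2}=0, p_{-1}=1, q_{-2}=1, q_{-1}=0):
  i=0: a_0=5, p_0 = 5*1 + 0 = 5, q_0 = 5*0 + 1 = 1.
  i=1: a_1=1, p_1 = 1*5 + 1 = 6, q_1 = 1*1 + 0 = 1.
Check: 6^2 - 35*1^2 = 36 - 35 = 1, so (x, y) = (6, 1) solves the equation, and by the theorem it is the least positive solution.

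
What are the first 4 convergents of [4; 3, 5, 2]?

Using the convergent recurrence p_i = a_i*p_{i-1} + p_{i-2}, q_i = a_i*q_{i-1} + q_{i-2} with p_{-2}=0, p_{-1}=1, q_{-2}=1, q_{-1}=0:
  i=0: a_0=4, p_0 = 4*1 + 0 = 4, q_0 = 4*0 + 1 = 1.
  i=1: a_1=3, p_1 = 3*4 + 1 = 13, q_1 = 3*1 + 0 = 3.
  i=2: a_2=5, p_2 = 5*13 + 4 = 69, q_2 = 5*3 + 1 = 16.
  i=3: a_3=2, p_3 = 2*69 + 13 = 151, q_3 = 2*16 + 3 = 35.

4/1, 13/3, 69/16, 151/35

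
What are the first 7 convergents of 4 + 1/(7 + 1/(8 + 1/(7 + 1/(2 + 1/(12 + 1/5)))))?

4/1, 29/7, 236/57, 1681/406, 3598/869, 44857/10834, 227883/55039

Using the convergent recurrence p_i = a_i*p_{i-1} + p_{i-2}, q_i = a_i*q_{i-1} + q_{i-2} with p_{-2}=0, p_{-1}=1, q_{-2}=1, q_{-1}=0:
  i=0: a_0=4, p_0 = 4*1 + 0 = 4, q_0 = 4*0 + 1 = 1.
  i=1: a_1=7, p_1 = 7*4 + 1 = 29, q_1 = 7*1 + 0 = 7.
  i=2: a_2=8, p_2 = 8*29 + 4 = 236, q_2 = 8*7 + 1 = 57.
  i=3: a_3=7, p_3 = 7*236 + 29 = 1681, q_3 = 7*57 + 7 = 406.
  i=4: a_4=2, p_4 = 2*1681 + 236 = 3598, q_4 = 2*406 + 57 = 869.
  i=5: a_5=12, p_5 = 12*3598 + 1681 = 44857, q_5 = 12*869 + 406 = 10834.
  i=6: a_6=5, p_6 = 5*44857 + 3598 = 227883, q_6 = 5*10834 + 869 = 55039.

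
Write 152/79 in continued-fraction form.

[1; 1, 12, 6]

Run the Euclidean algorithm on 152 and 79; the successive quotients are the partial quotients a_0, a_1, ... (each step inverts the fractional part left over by the previous one):
  152 = 1*79 + 73, so a_0 = 1.
  79 = 1*73 + 6, so a_1 = 1.
  73 = 12*6 + 1, so a_2 = 12.
  6 = 6*1 + 0, so a_3 = 6.
The remainder reaches 0 after 4 divisions, so the expansion has 4 partial quotients, read off in order.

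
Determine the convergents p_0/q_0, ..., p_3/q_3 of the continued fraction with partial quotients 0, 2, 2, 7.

0/1, 1/2, 2/5, 15/37

Using the convergent recurrence p_i = a_i*p_{i-1} + p_{i-2}, q_i = a_i*q_{i-1} + q_{i-2} with p_{-2}=0, p_{-1}=1, q_{-2}=1, q_{-1}=0:
  i=0: a_0=0, p_0 = 0*1 + 0 = 0, q_0 = 0*0 + 1 = 1.
  i=1: a_1=2, p_1 = 2*0 + 1 = 1, q_1 = 2*1 + 0 = 2.
  i=2: a_2=2, p_2 = 2*1 + 0 = 2, q_2 = 2*2 + 1 = 5.
  i=3: a_3=7, p_3 = 7*2 + 1 = 15, q_3 = 7*5 + 2 = 37.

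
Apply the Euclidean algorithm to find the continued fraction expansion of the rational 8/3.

Run the Euclidean algorithm on 8 and 3; the successive quotients are the partial quotients a_0, a_1, ... (each step inverts the fractional part left over by the previous one):
  8 = 2*3 + 2, so a_0 = 2.
  3 = 1*2 + 1, so a_1 = 1.
  2 = 2*1 + 0, so a_2 = 2.
The remainder reaches 0 after 3 divisions, so the expansion has 3 partial quotients, read off in order.

[2; 1, 2]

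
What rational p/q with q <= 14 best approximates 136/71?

Expand x = 136/71 as a continued fraction with the Euclidean algorithm:
  136 = 1*71 + 65, so a_0 = 1.
  71 = 1*65 + 6, so a_1 = 1.
  65 = 10*6 + 5, so a_2 = 10.
  6 = 1*5 + 1, so a_3 = 1.
  5 = 5*1 + 0, so a_4 = 5.
so x = [1; 1, 10, 1, 5].
Convergents (p_i = a_i*p_{i-1} + p_{i-2}, q_i = a_i*q_{i-1} + q_{i-2} with p_{-2}=0, p_{-1}=1, q_{-2}=1, q_{-1}=0), until the denominator exceeds 14:
  i=0: a_0=1, p_0 = 1*1 + 0 = 1, q_0 = 1*0 + 1 = 1.
  i=1: a_1=1, p_1 = 1*1 + 1 = 2, q_1 = 1*1 + 0 = 1.
  i=2: a_2=10, p_2 = 10*2 + 1 = 21, q_2 = 10*1 + 1 = 11.
  i=3: a_3=1, p_3 = 1*21 + 2 = 23, q_3 = 1*11 + 1 = 12.
  i=4: a_4=5, p_4 = 5*23 + 21 = 136, q_4 = 5*12 + 11 = 71.
q_4 = 71 > 14, so the last convergent with denominator <= 14 is p_3/q_3 = 23/12.
The closest fraction with denominator <= 14 is either p_3/q_3 or the intermediate fraction (k*p_3 + p_2)/(k*q_3 + q_2) with the largest k >= 1 whose denominator stays <= 14; these approach x as k grows, and every other convergent or intermediate fraction in range is farther away.
Largest k: floor((14 - q_2)/q_3) = floor((14 - 11)/12) = 0.
Since k = 0, no intermediate fraction beyond p_3/q_3 has denominator <= 14, so the convergent 23/12 is the closest (its error is |136*12 - 23*71|/(71*12) = 1/852).

23/12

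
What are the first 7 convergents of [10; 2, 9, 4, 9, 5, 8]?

Using the convergent recurrence p_i = a_i*p_{i-1} + p_{i-2}, q_i = a_i*q_{i-1} + q_{i-2} with p_{-2}=0, p_{-1}=1, q_{-2}=1, q_{-1}=0:
  i=0: a_0=10, p_0 = 10*1 + 0 = 10, q_0 = 10*0 + 1 = 1.
  i=1: a_1=2, p_1 = 2*10 + 1 = 21, q_1 = 2*1 + 0 = 2.
  i=2: a_2=9, p_2 = 9*21 + 10 = 199, q_2 = 9*2 + 1 = 19.
  i=3: a_3=4, p_3 = 4*199 + 21 = 817, q_3 = 4*19 + 2 = 78.
  i=4: a_4=9, p_4 = 9*817 + 199 = 7552, q_4 = 9*78 + 19 = 721.
  i=5: a_5=5, p_5 = 5*7552 + 817 = 38577, q_5 = 5*721 + 78 = 3683.
  i=6: a_6=8, p_6 = 8*38577 + 7552 = 316168, q_6 = 8*3683 + 721 = 30185.

10/1, 21/2, 199/19, 817/78, 7552/721, 38577/3683, 316168/30185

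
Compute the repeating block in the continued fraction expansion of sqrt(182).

[13; (2, 26)]

Write x_i = (sqrt(182) + m_i)/d_i with (m_0, d_0) = (0, 1). a_0 = floor(sqrt(182)) = 13, since 13^2 = 169 <= 182 < 196 = 14^2.
Iterate m_{i+1} = d_i*a_i - m_i, d_{i+1} = (182 - m_{i+1}^2)/d_i, a_{i+1} = floor((a_0 + m_{i+1})/d_{i+1}):
  m_1 = 1*13 - 0 = 13, d_1 = (182 - 13^2)/1 = 13/1 = 13, a_1 = floor((13 + 13)/13) = 2.
  m_2 = 13*2 - 13 = 13, d_2 = (182 - 13^2)/13 = 13/13 = 1, a_2 = floor((13 + 13)/1) = 26.
  m_3 = 1*26 - 13 = 13, d_3 = (182 - 13^2)/1 = 13/1 = 13: (m_3, d_3) = (m_1, d_1) = (13, 13), so from here the quotients repeat a_1, a_2; the period length is 2.
Hence the expansion of sqrt(182) is a_0 = 13 followed by the repeating block 2, 26 (period 2).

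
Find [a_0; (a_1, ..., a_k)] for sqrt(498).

Write x_i = (sqrt(498) + m_i)/d_i with (m_0, d_0) = (0, 1). a_0 = floor(sqrt(498)) = 22, since 22^2 = 484 <= 498 < 529 = 23^2.
Iterate m_{i+1} = d_i*a_i - m_i, d_{i+1} = (498 - m_{i+1}^2)/d_i, a_{i+1} = floor((a_0 + m_{i+1})/d_{i+1}):
  m_1 = 1*22 - 0 = 22, d_1 = (498 - 22^2)/1 = 14/1 = 14, a_1 = floor((22 + 22)/14) = 3.
  m_2 = 14*3 - 22 = 20, d_2 = (498 - 20^2)/14 = 98/14 = 7, a_2 = floor((22 + 20)/7) = 6.
  m_3 = 7*6 - 20 = 22, d_3 = (498 - 22^2)/7 = 14/7 = 2, a_3 = floor((22 + 22)/2) = 22.
  m_4 = 2*22 - 22 = 22, d_4 = (498 - 22^2)/2 = 14/2 = 7, a_4 = floor((22 + 22)/7) = 6.
  m_5 = 7*6 - 22 = 20, d_5 = (498 - 20^2)/7 = 98/7 = 14, a_5 = floor((22 + 20)/14) = 3.
  m_6 = 14*3 - 20 = 22, d_6 = (498 - 22^2)/14 = 14/14 = 1, a_6 = floor((22 + 22)/1) = 44.
  m_7 = 1*44 - 22 = 22, d_7 = (498 - 22^2)/1 = 14/1 = 14: (m_7, d_7) = (m_1, d_1) = (22, 14), so from here the quotients repeat a_1, ..., a_6; the period length is 6.
Hence the expansion of sqrt(498) is a_0 = 22 followed by the repeating block 3, 6, 22, 6, 3, 44 (period 6).

[22; (3, 6, 22, 6, 3, 44)]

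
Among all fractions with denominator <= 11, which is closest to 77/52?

Expand x = 77/52 as a continued fraction with the Euclidean algorithm:
  77 = 1*52 + 25, so a_0 = 1.
  52 = 2*25 + 2, so a_1 = 2.
  25 = 12*2 + 1, so a_2 = 12.
  2 = 2*1 + 0, so a_3 = 2.
so x = [1; 2, 12, 2].
Convergents (p_i = a_i*p_{i-1} + p_{i-2}, q_i = a_i*q_{i-1} + q_{i-2} with p_{-2}=0, p_{-1}=1, q_{-2}=1, q_{-1}=0), until the denominator exceeds 11:
  i=0: a_0=1, p_0 = 1*1 + 0 = 1, q_0 = 1*0 + 1 = 1.
  i=1: a_1=2, p_1 = 2*1 + 1 = 3, q_1 = 2*1 + 0 = 2.
  i=2: a_2=12, p_2 = 12*3 + 1 = 37, q_2 = 12*2 + 1 = 25.
q_2 = 25 > 11, so the last convergent with denominator <= 11 is p_1/q_1 = 3/2.
The closest fraction with denominator <= 11 is either p_1/q_1 or the intermediate fraction (k*p_1 + p_0)/(k*q_1 + q_0) with the largest k >= 1 whose denominator stays <= 11; these approach x as k grows, and every other convergent or intermediate fraction in range is farther away.
Largest k: floor((11 - q_0)/q_1) = floor((11 - 1)/2) = 5.
That gives (5*3 + 1)/(5*2 + 1) = 16/11.
Compare the errors: |x - 3/2| = |77*2 - 3*52|/(52*2) = 2/104, and |x - 16/11| = |77*11 - 16*52|/(52*11) = 15/572.
Cross-multiplying, 2*572 = 1144 < 1560 = 15*104, so 2/104 is smaller: the convergent 3/2 is closer to x than 16/11.

3/2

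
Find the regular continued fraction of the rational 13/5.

[2; 1, 1, 2]

Run the Euclidean algorithm on 13 and 5; the successive quotients are the partial quotients a_0, a_1, ... (each step inverts the fractional part left over by the previous one):
  13 = 2*5 + 3, so a_0 = 2.
  5 = 1*3 + 2, so a_1 = 1.
  3 = 1*2 + 1, so a_2 = 1.
  2 = 2*1 + 0, so a_3 = 2.
The remainder reaches 0 after 4 divisions, so the expansion has 4 partial quotients, read off in order.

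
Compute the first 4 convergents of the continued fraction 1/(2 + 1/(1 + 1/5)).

Using the convergent recurrence p_i = a_i*p_{i-1} + p_{i-2}, q_i = a_i*q_{i-1} + q_{i-2} with p_{-2}=0, p_{-1}=1, q_{-2}=1, q_{-1}=0:
  i=0: a_0=0, p_0 = 0*1 + 0 = 0, q_0 = 0*0 + 1 = 1.
  i=1: a_1=2, p_1 = 2*0 + 1 = 1, q_1 = 2*1 + 0 = 2.
  i=2: a_2=1, p_2 = 1*1 + 0 = 1, q_2 = 1*2 + 1 = 3.
  i=3: a_3=5, p_3 = 5*1 + 1 = 6, q_3 = 5*3 + 2 = 17.

0/1, 1/2, 1/3, 6/17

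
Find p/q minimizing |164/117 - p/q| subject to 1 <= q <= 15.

7/5

Expand x = 164/117 as a continued fraction with the Euclidean algorithm:
  164 = 1*117 + 47, so a_0 = 1.
  117 = 2*47 + 23, so a_1 = 2.
  47 = 2*23 + 1, so a_2 = 2.
  23 = 23*1 + 0, so a_3 = 23.
so x = [1; 2, 2, 23].
Convergents (p_i = a_i*p_{i-1} + p_{i-2}, q_i = a_i*q_{i-1} + q_{i-2} with p_{-2}=0, p_{-1}=1, q_{-2}=1, q_{-1}=0), until the denominator exceeds 15:
  i=0: a_0=1, p_0 = 1*1 + 0 = 1, q_0 = 1*0 + 1 = 1.
  i=1: a_1=2, p_1 = 2*1 + 1 = 3, q_1 = 2*1 + 0 = 2.
  i=2: a_2=2, p_2 = 2*3 + 1 = 7, q_2 = 2*2 + 1 = 5.
  i=3: a_3=23, p_3 = 23*7 + 3 = 164, q_3 = 23*5 + 2 = 117.
q_3 = 117 > 15, so the last convergent with denominator <= 15 is p_2/q_2 = 7/5.
The closest fraction with denominator <= 15 is either p_2/q_2 or the intermediate fraction (k*p_2 + p_1)/(k*q_2 + q_1) with the largest k >= 1 whose denominator stays <= 15; these approach x as k grows, and every other convergent or intermediate fraction in range is farther away.
Largest k: floor((15 - q_1)/q_2) = floor((15 - 2)/5) = 2.
That gives (2*7 + 3)/(2*5 + 2) = 17/12.
Compare the errors: |x - 7/5| = |164*5 - 7*117|/(117*5) = 1/585, and |x - 17/12| = |164*12 - 17*117|/(117*12) = 21/1404.
Cross-multiplying, 1*1404 = 1404 < 12285 = 21*585, so 1/585 is smaller: the convergent 7/5 is closer to x than 17/12.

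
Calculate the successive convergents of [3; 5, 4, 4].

3/1, 16/5, 67/21, 284/89

Using the convergent recurrence p_i = a_i*p_{i-1} + p_{i-2}, q_i = a_i*q_{i-1} + q_{i-2} with p_{-2}=0, p_{-1}=1, q_{-2}=1, q_{-1}=0:
  i=0: a_0=3, p_0 = 3*1 + 0 = 3, q_0 = 3*0 + 1 = 1.
  i=1: a_1=5, p_1 = 5*3 + 1 = 16, q_1 = 5*1 + 0 = 5.
  i=2: a_2=4, p_2 = 4*16 + 3 = 67, q_2 = 4*5 + 1 = 21.
  i=3: a_3=4, p_3 = 4*67 + 16 = 284, q_3 = 4*21 + 5 = 89.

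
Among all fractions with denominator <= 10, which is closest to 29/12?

Expand x = 29/12 as a continued fraction with the Euclidean algorithm:
  29 = 2*12 + 5, so a_0 = 2.
  12 = 2*5 + 2, so a_1 = 2.
  5 = 2*2 + 1, so a_2 = 2.
  2 = 2*1 + 0, so a_3 = 2.
so x = [2; 2, 2, 2].
Convergents (p_i = a_i*p_{i-1} + p_{i-2}, q_i = a_i*q_{i-1} + q_{i-2} with p_{-2}=0, p_{-1}=1, q_{-2}=1, q_{-1}=0), until the denominator exceeds 10:
  i=0: a_0=2, p_0 = 2*1 + 0 = 2, q_0 = 2*0 + 1 = 1.
  i=1: a_1=2, p_1 = 2*2 + 1 = 5, q_1 = 2*1 + 0 = 2.
  i=2: a_2=2, p_2 = 2*5 + 2 = 12, q_2 = 2*2 + 1 = 5.
  i=3: a_3=2, p_3 = 2*12 + 5 = 29, q_3 = 2*5 + 2 = 12.
q_3 = 12 > 10, so the last convergent with denominator <= 10 is p_2/q_2 = 12/5.
The closest fraction with denominator <= 10 is either p_2/q_2 or the intermediate fraction (k*p_2 + p_1)/(k*q_2 + q_1) with the largest k >= 1 whose denominator stays <= 10; these approach x as k grows, and every other convergent or intermediate fraction in range is farther away.
Largest k: floor((10 - q_1)/q_2) = floor((10 - 2)/5) = 1.
That gives (1*12 + 5)/(1*5 + 2) = 17/7.
Compare the errors: |x - 12/5| = |29*5 - 12*12|/(12*5) = 1/60, and |x - 17/7| = |29*7 - 17*12|/(12*7) = 1/84.
Cross-multiplying, 1*60 = 60 < 84 = 1*84, so 1/84 is smaller: the intermediate fraction 17/7 is closer to x than 12/5.

17/7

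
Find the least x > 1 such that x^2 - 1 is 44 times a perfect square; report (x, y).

(x, y) = (199, 30)

First expand sqrt(44) as a continued fraction. With x_i = (sqrt(44) + m_i)/d_i and (m_0, d_0) = (0, 1): a_0 = floor(sqrt(44)) = 6, since 6^2 = 36 <= 44 < 49 = 7^2.
Iterate m_{i+1} = d_i*a_i - m_i, d_{i+1} = (44 - m_{i+1}^2)/d_i, a_{i+1} = floor((a_0 + m_{i+1})/d_{i+1}):
  m_1 = 1*6 - 0 = 6, d_1 = (44 - 6^2)/1 = 8/1 = 8, a_1 = floor((6 + 6)/8) = 1.
  m_2 = 8*1 - 6 = 2, d_2 = (44 - 2^2)/8 = 40/8 = 5, a_2 = floor((6 + 2)/5) = 1.
  m_3 = 5*1 - 2 = 3, d_3 = (44 - 3^2)/5 = 35/5 = 7, a_3 = floor((6 + 3)/7) = 1.
  m_4 = 7*1 - 3 = 4, d_4 = (44 - 4^2)/7 = 28/7 = 4, a_4 = floor((6 + 4)/4) = 2.
  m_5 = 4*2 - 4 = 4, d_5 = (44 - 4^2)/4 = 28/4 = 7, a_5 = floor((6 + 4)/7) = 1.
  m_6 = 7*1 - 4 = 3, d_6 = (44 - 3^2)/7 = 35/7 = 5, a_6 = floor((6 + 3)/5) = 1.
  m_7 = 5*1 - 3 = 2, d_7 = (44 - 2^2)/5 = 40/5 = 8, a_7 = floor((6 + 2)/8) = 1.
  m_8 = 8*1 - 2 = 6, d_8 = (44 - 6^2)/8 = 8/8 = 1, a_8 = floor((6 + 6)/1) = 12.
  m_9 = 1*12 - 6 = 6, d_9 = (44 - 6^2)/1 = 8/1 = 8: (m_9, d_9) = (m_1, d_1) = (6, 8), so from here the quotients repeat a_1, ..., a_8; the period length is 8.
So sqrt(44) = [6; (1, 1, 1, 2, 1, 1, 1, 12)] with period length k = 8.
k is even, so the fundamental solution of x^2 - 44y^2 = 1 is (p_{k-1}, q_{k-1}) = (p_7, q_7); compute convergents through index 7.
Convergents (p_i = a_i*p_{i-1} + p_{i-2}, q_i = a_i*q_{i-1} + q_{i-2} with p_{-2}=0, p_{-1}=1, q_{-2}=1, q_{-1}=0):
  i=0: a_0=6, p_0 = 6*1 + 0 = 6, q_0 = 6*0 + 1 = 1.
  i=1: a_1=1, p_1 = 1*6 + 1 = 7, q_1 = 1*1 + 0 = 1.
  i=2: a_2=1, p_2 = 1*7 + 6 = 13, q_2 = 1*1 + 1 = 2.
  i=3: a_3=1, p_3 = 1*13 + 7 = 20, q_3 = 1*2 + 1 = 3.
  i=4: a_4=2, p_4 = 2*20 + 13 = 53, q_4 = 2*3 + 2 = 8.
  i=5: a_5=1, p_5 = 1*53 + 20 = 73, q_5 = 1*8 + 3 = 11.
  i=6: a_6=1, p_6 = 1*73 + 53 = 126, q_6 = 1*11 + 8 = 19.
  i=7: a_7=1, p_7 = 1*126 + 73 = 199, q_7 = 1*19 + 11 = 30.
Check: 199^2 - 44*30^2 = 39601 - 39600 = 1, so (x, y) = (199, 30) solves the equation, and by the theorem it is the least positive solution.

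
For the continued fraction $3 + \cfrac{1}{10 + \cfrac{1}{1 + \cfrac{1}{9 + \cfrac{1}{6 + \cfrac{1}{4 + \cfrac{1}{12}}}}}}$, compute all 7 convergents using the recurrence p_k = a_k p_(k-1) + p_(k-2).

3/1, 31/10, 34/11, 337/109, 2056/665, 8561/2769, 104788/33893

Using the convergent recurrence p_i = a_i*p_{i-1} + p_{i-2}, q_i = a_i*q_{i-1} + q_{i-2} with p_{-2}=0, p_{-1}=1, q_{-2}=1, q_{-1}=0:
  i=0: a_0=3, p_0 = 3*1 + 0 = 3, q_0 = 3*0 + 1 = 1.
  i=1: a_1=10, p_1 = 10*3 + 1 = 31, q_1 = 10*1 + 0 = 10.
  i=2: a_2=1, p_2 = 1*31 + 3 = 34, q_2 = 1*10 + 1 = 11.
  i=3: a_3=9, p_3 = 9*34 + 31 = 337, q_3 = 9*11 + 10 = 109.
  i=4: a_4=6, p_4 = 6*337 + 34 = 2056, q_4 = 6*109 + 11 = 665.
  i=5: a_5=4, p_5 = 4*2056 + 337 = 8561, q_5 = 4*665 + 109 = 2769.
  i=6: a_6=12, p_6 = 12*8561 + 2056 = 104788, q_6 = 12*2769 + 665 = 33893.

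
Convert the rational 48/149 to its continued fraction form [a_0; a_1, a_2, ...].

Run the Euclidean algorithm on 48 and 149; the successive quotients are the partial quotients a_0, a_1, ... (each step inverts the fractional part left over by the previous one):
  48 = 0*149 + 48, so a_0 = 0.
  149 = 3*48 + 5, so a_1 = 3.
  48 = 9*5 + 3, so a_2 = 9.
  5 = 1*3 + 2, so a_3 = 1.
  3 = 1*2 + 1, so a_4 = 1.
  2 = 2*1 + 0, so a_5 = 2.
The remainder reaches 0 after 6 divisions, so the expansion has 6 partial quotients, read off in order.

[0; 3, 9, 1, 1, 2]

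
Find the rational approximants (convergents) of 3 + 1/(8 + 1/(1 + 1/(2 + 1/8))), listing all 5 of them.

Using the convergent recurrence p_i = a_i*p_{i-1} + p_{i-2}, q_i = a_i*q_{i-1} + q_{i-2} with p_{-2}=0, p_{-1}=1, q_{-2}=1, q_{-1}=0:
  i=0: a_0=3, p_0 = 3*1 + 0 = 3, q_0 = 3*0 + 1 = 1.
  i=1: a_1=8, p_1 = 8*3 + 1 = 25, q_1 = 8*1 + 0 = 8.
  i=2: a_2=1, p_2 = 1*25 + 3 = 28, q_2 = 1*8 + 1 = 9.
  i=3: a_3=2, p_3 = 2*28 + 25 = 81, q_3 = 2*9 + 8 = 26.
  i=4: a_4=8, p_4 = 8*81 + 28 = 676, q_4 = 8*26 + 9 = 217.

3/1, 25/8, 28/9, 81/26, 676/217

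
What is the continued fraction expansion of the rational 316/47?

[6; 1, 2, 1, 1, 1, 1, 2]

Run the Euclidean algorithm on 316 and 47; the successive quotients are the partial quotients a_0, a_1, ... (each step inverts the fractional part left over by the previous one):
  316 = 6*47 + 34, so a_0 = 6.
  47 = 1*34 + 13, so a_1 = 1.
  34 = 2*13 + 8, so a_2 = 2.
  13 = 1*8 + 5, so a_3 = 1.
  8 = 1*5 + 3, so a_4 = 1.
  5 = 1*3 + 2, so a_5 = 1.
  3 = 1*2 + 1, so a_6 = 1.
  2 = 2*1 + 0, so a_7 = 2.
The remainder reaches 0 after 8 divisions, so the expansion has 8 partial quotients, read off in order.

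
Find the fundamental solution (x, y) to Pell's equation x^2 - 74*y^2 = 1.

First expand sqrt(74) as a continued fraction. With x_i = (sqrt(74) + m_i)/d_i and (m_0, d_0) = (0, 1): a_0 = floor(sqrt(74)) = 8, since 8^2 = 64 <= 74 < 81 = 9^2.
Iterate m_{i+1} = d_i*a_i - m_i, d_{i+1} = (74 - m_{i+1}^2)/d_i, a_{i+1} = floor((a_0 + m_{i+1})/d_{i+1}):
  m_1 = 1*8 - 0 = 8, d_1 = (74 - 8^2)/1 = 10/1 = 10, a_1 = floor((8 + 8)/10) = 1.
  m_2 = 10*1 - 8 = 2, d_2 = (74 - 2^2)/10 = 70/10 = 7, a_2 = floor((8 + 2)/7) = 1.
  m_3 = 7*1 - 2 = 5, d_3 = (74 - 5^2)/7 = 49/7 = 7, a_3 = floor((8 + 5)/7) = 1.
  m_4 = 7*1 - 5 = 2, d_4 = (74 - 2^2)/7 = 70/7 = 10, a_4 = floor((8 + 2)/10) = 1.
  m_5 = 10*1 - 2 = 8, d_5 = (74 - 8^2)/10 = 10/10 = 1, a_5 = floor((8 + 8)/1) = 16.
  m_6 = 1*16 - 8 = 8, d_6 = (74 - 8^2)/1 = 10/1 = 10: (m_6, d_6) = (m_1, d_1) = (8, 10), so from here the quotients repeat a_1, ..., a_5; the period length is 5.
So sqrt(74) = [8; (1, 1, 1, 1, 16)] with period length k = 5.
k is odd, so (p_{k-1}, q_{k-1}) only solves x^2 - 74y^2 = -1 and the fundamental solution of x^2 - 74y^2 = 1 is (p_{2k-1}, q_{2k-1}) = (p_9, q_9); compute convergents through index 9, running through the period twice.
Convergents (p_i = a_i*p_{i-1} + p_{i-2}, q_i = a_i*q_{i-1} + q_{i-2} with p_{-2}=0, p_{-1}=1, q_{-2}=1, q_{-1}=0):
  i=0: a_0=8, p_0 = 8*1 + 0 = 8, q_0 = 8*0 + 1 = 1.
  i=1: a_1=1, p_1 = 1*8 + 1 = 9, q_1 = 1*1 + 0 = 1.
  i=2: a_2=1, p_2 = 1*9 + 8 = 17, q_2 = 1*1 + 1 = 2.
  i=3: a_3=1, p_3 = 1*17 + 9 = 26, q_3 = 1*2 + 1 = 3.
  i=4: a_4=1, p_4 = 1*26 + 17 = 43, q_4 = 1*3 + 2 = 5.
  i=5: a_5=16, p_5 = 16*43 + 26 = 714, q_5 = 16*5 + 3 = 83.
  i=6: a_6=1, p_6 = 1*714 + 43 = 757, q_6 = 1*83 + 5 = 88.
  i=7: a_7=1, p_7 = 1*757 + 714 = 1471, q_7 = 1*88 + 83 = 171.
  i=8: a_8=1, p_8 = 1*1471 + 757 = 2228, q_8 = 1*171 + 88 = 259.
  i=9: a_9=1, p_9 = 1*2228 + 1471 = 3699, q_9 = 1*259 + 171 = 430.
Indeed p_4^2 - 74*q_4^2 = 1849 - 1850 = -1, not +1.
Check: 3699^2 - 74*430^2 = 13682601 - 13682600 = 1, so (x, y) = (3699, 430) solves the equation, and by the theorem it is the least positive solution.

(x, y) = (3699, 430)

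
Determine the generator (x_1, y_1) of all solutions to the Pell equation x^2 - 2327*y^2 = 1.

(x, y) = (9050599, 187620)

First expand sqrt(2327) as a continued fraction. With x_i = (sqrt(2327) + m_i)/d_i and (m_0, d_0) = (0, 1): a_0 = floor(sqrt(2327)) = 48, since 48^2 = 2304 <= 2327 < 2401 = 49^2.
Iterate m_{i+1} = d_i*a_i - m_i, d_{i+1} = (2327 - m_{i+1}^2)/d_i, a_{i+1} = floor((a_0 + m_{i+1})/d_{i+1}):
  m_1 = 1*48 - 0 = 48, d_1 = (2327 - 48^2)/1 = 23/1 = 23, a_1 = floor((48 + 48)/23) = 4.
  m_2 = 23*4 - 48 = 44, d_2 = (2327 - 44^2)/23 = 391/23 = 17, a_2 = floor((48 + 44)/17) = 5.
  m_3 = 17*5 - 44 = 41, d_3 = (2327 - 41^2)/17 = 646/17 = 38, a_3 = floor((48 + 41)/38) = 2.
  m_4 = 38*2 - 41 = 35, d_4 = (2327 - 35^2)/38 = 1102/38 = 29, a_4 = floor((48 + 35)/29) = 2.
  m_5 = 29*2 - 35 = 23, d_5 = (2327 - 23^2)/29 = 1798/29 = 62, a_5 = floor((48 + 23)/62) = 1.
  m_6 = 62*1 - 23 = 39, d_6 = (2327 - 39^2)/62 = 806/62 = 13, a_6 = floor((48 + 39)/13) = 6.
  m_7 = 13*6 - 39 = 39, d_7 = (2327 - 39^2)/13 = 806/13 = 62, a_7 = floor((48 + 39)/62) = 1.
  m_8 = 62*1 - 39 = 23, d_8 = (2327 - 23^2)/62 = 1798/62 = 29, a_8 = floor((48 + 23)/29) = 2.
  m_9 = 29*2 - 23 = 35, d_9 = (2327 - 35^2)/29 = 1102/29 = 38, a_9 = floor((48 + 35)/38) = 2.
  m_10 = 38*2 - 35 = 41, d_10 = (2327 - 41^2)/38 = 646/38 = 17, a_10 = floor((48 + 41)/17) = 5.
  m_11 = 17*5 - 41 = 44, d_11 = (2327 - 44^2)/17 = 391/17 = 23, a_11 = floor((48 + 44)/23) = 4.
  m_12 = 23*4 - 44 = 48, d_12 = (2327 - 48^2)/23 = 23/23 = 1, a_12 = floor((48 + 48)/1) = 96.
  m_13 = 1*96 - 48 = 48, d_13 = (2327 - 48^2)/1 = 23/1 = 23: (m_13, d_13) = (m_1, d_1) = (48, 23), so from here the quotients repeat a_1, ..., a_12; the period length is 12.
So sqrt(2327) = [48; (4, 5, 2, 2, 1, 6, 1, 2, 2, 5, 4, 96)] with period length k = 12.
k is even, so the fundamental solution of x^2 - 2327y^2 = 1 is (p_{k-1}, q_{k-1}) = (p_11, q_11); compute convergents through index 11.
Convergents (p_i = a_i*p_{i-1} + p_{i-2}, q_i = a_i*q_{i-1} + q_{i-2} with p_{-2}=0, p_{-1}=1, q_{-2}=1, q_{-1}=0):
  i=0: a_0=48, p_0 = 48*1 + 0 = 48, q_0 = 48*0 + 1 = 1.
  i=1: a_1=4, p_1 = 4*48 + 1 = 193, q_1 = 4*1 + 0 = 4.
  i=2: a_2=5, p_2 = 5*193 + 48 = 1013, q_2 = 5*4 + 1 = 21.
  i=3: a_3=2, p_3 = 2*1013 + 193 = 2219, q_3 = 2*21 + 4 = 46.
  i=4: a_4=2, p_4 = 2*2219 + 1013 = 5451, q_4 = 2*46 + 21 = 113.
  i=5: a_5=1, p_5 = 1*5451 + 2219 = 7670, q_5 = 1*113 + 46 = 159.
  i=6: a_6=6, p_6 = 6*7670 + 5451 = 51471, q_6 = 6*159 + 113 = 1067.
  i=7: a_7=1, p_7 = 1*51471 + 7670 = 59141, q_7 = 1*1067 + 159 = 1226.
  i=8: a_8=2, p_8 = 2*59141 + 51471 = 169753, q_8 = 2*1226 + 1067 = 3519.
  i=9: a_9=2, p_9 = 2*169753 + 59141 = 398647, q_9 = 2*3519 + 1226 = 8264.
  i=10: a_10=5, p_10 = 5*398647 + 169753 = 2162988, q_10 = 5*8264 + 3519 = 44839.
  i=11: a_11=4, p_11 = 4*2162988 + 398647 = 9050599, q_11 = 4*44839 + 8264 = 187620.
Check: 9050599^2 - 2327*187620^2 = 81913342258801 - 81913342258800 = 1, so (x, y) = (9050599, 187620) solves the equation, and by the theorem it is the least positive solution.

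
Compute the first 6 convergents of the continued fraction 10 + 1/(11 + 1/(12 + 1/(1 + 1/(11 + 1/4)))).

Using the convergent recurrence p_i = a_i*p_{i-1} + p_{i-2}, q_i = a_i*q_{i-1} + q_{i-2} with p_{-2}=0, p_{-1}=1, q_{-2}=1, q_{-1}=0:
  i=0: a_0=10, p_0 = 10*1 + 0 = 10, q_0 = 10*0 + 1 = 1.
  i=1: a_1=11, p_1 = 11*10 + 1 = 111, q_1 = 11*1 + 0 = 11.
  i=2: a_2=12, p_2 = 12*111 + 10 = 1342, q_2 = 12*11 + 1 = 133.
  i=3: a_3=1, p_3 = 1*1342 + 111 = 1453, q_3 = 1*133 + 11 = 144.
  i=4: a_4=11, p_4 = 11*1453 + 1342 = 17325, q_4 = 11*144 + 133 = 1717.
  i=5: a_5=4, p_5 = 4*17325 + 1453 = 70753, q_5 = 4*1717 + 144 = 7012.

10/1, 111/11, 1342/133, 1453/144, 17325/1717, 70753/7012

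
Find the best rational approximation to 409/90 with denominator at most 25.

Expand x = 409/90 as a continued fraction with the Euclidean algorithm:
  409 = 4*90 + 49, so a_0 = 4.
  90 = 1*49 + 41, so a_1 = 1.
  49 = 1*41 + 8, so a_2 = 1.
  41 = 5*8 + 1, so a_3 = 5.
  8 = 8*1 + 0, so a_4 = 8.
so x = [4; 1, 1, 5, 8].
Convergents (p_i = a_i*p_{i-1} + p_{i-2}, q_i = a_i*q_{i-1} + q_{i-2} with p_{-2}=0, p_{-1}=1, q_{-2}=1, q_{-1}=0), until the denominator exceeds 25:
  i=0: a_0=4, p_0 = 4*1 + 0 = 4, q_0 = 4*0 + 1 = 1.
  i=1: a_1=1, p_1 = 1*4 + 1 = 5, q_1 = 1*1 + 0 = 1.
  i=2: a_2=1, p_2 = 1*5 + 4 = 9, q_2 = 1*1 + 1 = 2.
  i=3: a_3=5, p_3 = 5*9 + 5 = 50, q_3 = 5*2 + 1 = 11.
  i=4: a_4=8, p_4 = 8*50 + 9 = 409, q_4 = 8*11 + 2 = 90.
q_4 = 90 > 25, so the last convergent with denominator <= 25 is p_3/q_3 = 50/11.
The closest fraction with denominator <= 25 is either p_3/q_3 or the intermediate fraction (k*p_3 + p_2)/(k*q_3 + q_2) with the largest k >= 1 whose denominator stays <= 25; these approach x as k grows, and every other convergent or intermediate fraction in range is farther away.
Largest k: floor((25 - q_2)/q_3) = floor((25 - 2)/11) = 2.
That gives (2*50 + 9)/(2*11 + 2) = 109/24.
Compare the errors: |x - 50/11| = |409*11 - 50*90|/(90*11) = 1/990, and |x - 109/24| = |409*24 - 109*90|/(90*24) = 6/2160.
Cross-multiplying, 1*2160 = 2160 < 5940 = 6*990, so 1/990 is smaller: the convergent 50/11 is closer to x than 109/24.

50/11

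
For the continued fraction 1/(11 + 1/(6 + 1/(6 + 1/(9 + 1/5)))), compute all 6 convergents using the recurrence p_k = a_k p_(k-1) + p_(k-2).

Using the convergent recurrence p_i = a_i*p_{i-1} + p_{i-2}, q_i = a_i*q_{i-1} + q_{i-2} with p_{-2}=0, p_{-1}=1, q_{-2}=1, q_{-1}=0:
  i=0: a_0=0, p_0 = 0*1 + 0 = 0, q_0 = 0*0 + 1 = 1.
  i=1: a_1=11, p_1 = 11*0 + 1 = 1, q_1 = 11*1 + 0 = 11.
  i=2: a_2=6, p_2 = 6*1 + 0 = 6, q_2 = 6*11 + 1 = 67.
  i=3: a_3=6, p_3 = 6*6 + 1 = 37, q_3 = 6*67 + 11 = 413.
  i=4: a_4=9, p_4 = 9*37 + 6 = 339, q_4 = 9*413 + 67 = 3784.
  i=5: a_5=5, p_5 = 5*339 + 37 = 1732, q_5 = 5*3784 + 413 = 19333.

0/1, 1/11, 6/67, 37/413, 339/3784, 1732/19333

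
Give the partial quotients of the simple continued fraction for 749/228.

[3; 3, 1, 1, 32]

Run the Euclidean algorithm on 749 and 228; the successive quotients are the partial quotients a_0, a_1, ... (each step inverts the fractional part left over by the previous one):
  749 = 3*228 + 65, so a_0 = 3.
  228 = 3*65 + 33, so a_1 = 3.
  65 = 1*33 + 32, so a_2 = 1.
  33 = 1*32 + 1, so a_3 = 1.
  32 = 32*1 + 0, so a_4 = 32.
The remainder reaches 0 after 5 divisions, so the expansion has 5 partial quotients, read off in order.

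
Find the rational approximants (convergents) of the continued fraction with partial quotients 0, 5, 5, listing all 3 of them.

0/1, 1/5, 5/26

Using the convergent recurrence p_i = a_i*p_{i-1} + p_{i-2}, q_i = a_i*q_{i-1} + q_{i-2} with p_{-2}=0, p_{-1}=1, q_{-2}=1, q_{-1}=0:
  i=0: a_0=0, p_0 = 0*1 + 0 = 0, q_0 = 0*0 + 1 = 1.
  i=1: a_1=5, p_1 = 5*0 + 1 = 1, q_1 = 5*1 + 0 = 5.
  i=2: a_2=5, p_2 = 5*1 + 0 = 5, q_2 = 5*5 + 1 = 26.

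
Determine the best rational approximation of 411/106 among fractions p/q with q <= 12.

Expand x = 411/106 as a continued fraction with the Euclidean algorithm:
  411 = 3*106 + 93, so a_0 = 3.
  106 = 1*93 + 13, so a_1 = 1.
  93 = 7*13 + 2, so a_2 = 7.
  13 = 6*2 + 1, so a_3 = 6.
  2 = 2*1 + 0, so a_4 = 2.
so x = [3; 1, 7, 6, 2].
Convergents (p_i = a_i*p_{i-1} + p_{i-2}, q_i = a_i*q_{i-1} + q_{i-2} with p_{-2}=0, p_{-1}=1, q_{-2}=1, q_{-1}=0), until the denominator exceeds 12:
  i=0: a_0=3, p_0 = 3*1 + 0 = 3, q_0 = 3*0 + 1 = 1.
  i=1: a_1=1, p_1 = 1*3 + 1 = 4, q_1 = 1*1 + 0 = 1.
  i=2: a_2=7, p_2 = 7*4 + 3 = 31, q_2 = 7*1 + 1 = 8.
  i=3: a_3=6, p_3 = 6*31 + 4 = 190, q_3 = 6*8 + 1 = 49.
q_3 = 49 > 12, so the last convergent with denominator <= 12 is p_2/q_2 = 31/8.
The closest fraction with denominator <= 12 is either p_2/q_2 or the intermediate fraction (k*p_2 + p_1)/(k*q_2 + q_1) with the largest k >= 1 whose denominator stays <= 12; these approach x as k grows, and every other convergent or intermediate fraction in range is farther away.
Largest k: floor((12 - q_1)/q_2) = floor((12 - 1)/8) = 1.
That gives (1*31 + 4)/(1*8 + 1) = 35/9.
Compare the errors: |x - 31/8| = |411*8 - 31*106|/(106*8) = 2/848, and |x - 35/9| = |411*9 - 35*106|/(106*9) = 11/954.
Cross-multiplying, 2*954 = 1908 < 9328 = 11*848, so 2/848 is smaller: the convergent 31/8 is closer to x than 35/9.

31/8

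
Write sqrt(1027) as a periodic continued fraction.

Write x_i = (sqrt(1027) + m_i)/d_i with (m_0, d_0) = (0, 1). a_0 = floor(sqrt(1027)) = 32, since 32^2 = 1024 <= 1027 < 1089 = 33^2.
Iterate m_{i+1} = d_i*a_i - m_i, d_{i+1} = (1027 - m_{i+1}^2)/d_i, a_{i+1} = floor((a_0 + m_{i+1})/d_{i+1}):
  m_1 = 1*32 - 0 = 32, d_1 = (1027 - 32^2)/1 = 3/1 = 3, a_1 = floor((32 + 32)/3) = 21.
  m_2 = 3*21 - 32 = 31, d_2 = (1027 - 31^2)/3 = 66/3 = 22, a_2 = floor((32 + 31)/22) = 2.
  m_3 = 22*2 - 31 = 13, d_3 = (1027 - 13^2)/22 = 858/22 = 39, a_3 = floor((32 + 13)/39) = 1.
  m_4 = 39*1 - 13 = 26, d_4 = (1027 - 26^2)/39 = 351/39 = 9, a_4 = floor((32 + 26)/9) = 6.
  m_5 = 9*6 - 26 = 28, d_5 = (1027 - 28^2)/9 = 243/9 = 27, a_5 = floor((32 + 28)/27) = 2.
  m_6 = 27*2 - 28 = 26, d_6 = (1027 - 26^2)/27 = 351/27 = 13, a_6 = floor((32 + 26)/13) = 4.
  m_7 = 13*4 - 26 = 26, d_7 = (1027 - 26^2)/13 = 351/13 = 27, a_7 = floor((32 + 26)/27) = 2.
  m_8 = 27*2 - 26 = 28, d_8 = (1027 - 28^2)/27 = 243/27 = 9, a_8 = floor((32 + 28)/9) = 6.
  m_9 = 9*6 - 28 = 26, d_9 = (1027 - 26^2)/9 = 351/9 = 39, a_9 = floor((32 + 26)/39) = 1.
  m_10 = 39*1 - 26 = 13, d_10 = (1027 - 13^2)/39 = 858/39 = 22, a_10 = floor((32 + 13)/22) = 2.
  m_11 = 22*2 - 13 = 31, d_11 = (1027 - 31^2)/22 = 66/22 = 3, a_11 = floor((32 + 31)/3) = 21.
  m_12 = 3*21 - 31 = 32, d_12 = (1027 - 32^2)/3 = 3/3 = 1, a_12 = floor((32 + 32)/1) = 64.
  m_13 = 1*64 - 32 = 32, d_13 = (1027 - 32^2)/1 = 3/1 = 3: (m_13, d_13) = (m_1, d_1) = (32, 3), so from here the quotients repeat a_1, ..., a_12; the period length is 12.
Hence the expansion of sqrt(1027) is a_0 = 32 followed by the repeating block 21, 2, 1, 6, 2, 4, 2, 6, 1, 2, 21, 64 (period 12).

[32; (21, 2, 1, 6, 2, 4, 2, 6, 1, 2, 21, 64)]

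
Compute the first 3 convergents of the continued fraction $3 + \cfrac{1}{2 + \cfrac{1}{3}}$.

3/1, 7/2, 24/7

Using the convergent recurrence p_i = a_i*p_{i-1} + p_{i-2}, q_i = a_i*q_{i-1} + q_{i-2} with p_{-2}=0, p_{-1}=1, q_{-2}=1, q_{-1}=0:
  i=0: a_0=3, p_0 = 3*1 + 0 = 3, q_0 = 3*0 + 1 = 1.
  i=1: a_1=2, p_1 = 2*3 + 1 = 7, q_1 = 2*1 + 0 = 2.
  i=2: a_2=3, p_2 = 3*7 + 3 = 24, q_2 = 3*2 + 1 = 7.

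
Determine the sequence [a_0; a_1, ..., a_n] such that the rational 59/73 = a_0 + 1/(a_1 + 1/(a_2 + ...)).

Run the Euclidean algorithm on 59 and 73; the successive quotients are the partial quotients a_0, a_1, ... (each step inverts the fractional part left over by the previous one):
  59 = 0*73 + 59, so a_0 = 0.
  73 = 1*59 + 14, so a_1 = 1.
  59 = 4*14 + 3, so a_2 = 4.
  14 = 4*3 + 2, so a_3 = 4.
  3 = 1*2 + 1, so a_4 = 1.
  2 = 2*1 + 0, so a_5 = 2.
The remainder reaches 0 after 6 divisions, so the expansion has 6 partial quotients, read off in order.

[0; 1, 4, 4, 1, 2]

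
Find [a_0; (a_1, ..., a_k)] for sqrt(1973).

[44; (2, 2, 1, 1, 3, 3, 1, 1, 2, 2, 88)]

Write x_i = (sqrt(1973) + m_i)/d_i with (m_0, d_0) = (0, 1). a_0 = floor(sqrt(1973)) = 44, since 44^2 = 1936 <= 1973 < 2025 = 45^2.
Iterate m_{i+1} = d_i*a_i - m_i, d_{i+1} = (1973 - m_{i+1}^2)/d_i, a_{i+1} = floor((a_0 + m_{i+1})/d_{i+1}):
  m_1 = 1*44 - 0 = 44, d_1 = (1973 - 44^2)/1 = 37/1 = 37, a_1 = floor((44 + 44)/37) = 2.
  m_2 = 37*2 - 44 = 30, d_2 = (1973 - 30^2)/37 = 1073/37 = 29, a_2 = floor((44 + 30)/29) = 2.
  m_3 = 29*2 - 30 = 28, d_3 = (1973 - 28^2)/29 = 1189/29 = 41, a_3 = floor((44 + 28)/41) = 1.
  m_4 = 41*1 - 28 = 13, d_4 = (1973 - 13^2)/41 = 1804/41 = 44, a_4 = floor((44 + 13)/44) = 1.
  m_5 = 44*1 - 13 = 31, d_5 = (1973 - 31^2)/44 = 1012/44 = 23, a_5 = floor((44 + 31)/23) = 3.
  m_6 = 23*3 - 31 = 38, d_6 = (1973 - 38^2)/23 = 529/23 = 23, a_6 = floor((44 + 38)/23) = 3.
  m_7 = 23*3 - 38 = 31, d_7 = (1973 - 31^2)/23 = 1012/23 = 44, a_7 = floor((44 + 31)/44) = 1.
  m_8 = 44*1 - 31 = 13, d_8 = (1973 - 13^2)/44 = 1804/44 = 41, a_8 = floor((44 + 13)/41) = 1.
  m_9 = 41*1 - 13 = 28, d_9 = (1973 - 28^2)/41 = 1189/41 = 29, a_9 = floor((44 + 28)/29) = 2.
  m_10 = 29*2 - 28 = 30, d_10 = (1973 - 30^2)/29 = 1073/29 = 37, a_10 = floor((44 + 30)/37) = 2.
  m_11 = 37*2 - 30 = 44, d_11 = (1973 - 44^2)/37 = 37/37 = 1, a_11 = floor((44 + 44)/1) = 88.
  m_12 = 1*88 - 44 = 44, d_12 = (1973 - 44^2)/1 = 37/1 = 37: (m_12, d_12) = (m_1, d_1) = (44, 37), so from here the quotients repeat a_1, ..., a_11; the period length is 11.
Hence the expansion of sqrt(1973) is a_0 = 44 followed by the repeating block 2, 2, 1, 1, 3, 3, 1, 1, 2, 2, 88 (period 11).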